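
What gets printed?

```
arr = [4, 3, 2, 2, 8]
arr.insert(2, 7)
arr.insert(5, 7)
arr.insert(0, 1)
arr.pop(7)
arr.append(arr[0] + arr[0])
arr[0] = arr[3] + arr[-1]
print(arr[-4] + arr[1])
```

insert 7 at 2 → [4, 3, 7, 2, 2, 8]
insert 7 at 5 → [4, 3, 7, 2, 2, 7, 8]
insert 1 at 0 → [1, 4, 3, 7, 2, 2, 7, 8]
pop(7) removes 8 → [1, 4, 3, 7, 2, 2, 7]
append arr[0]+arr[0] = 1+1 = 2 → [1, 4, 3, 7, 2, 2, 7, 2]
arr[0] = arr[3]+arr[-1] = 7+2 = 9 → [9, 4, 3, 7, 2, 2, 7, 2]
arr[-4]+arr[1] = 2+4 = 6

6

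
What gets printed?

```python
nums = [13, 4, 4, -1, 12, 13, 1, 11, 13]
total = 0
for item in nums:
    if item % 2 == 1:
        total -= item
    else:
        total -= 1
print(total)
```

-53

item=13: odd, total = 0-13 = -13
item=4: not odd, total = (-13)-1 = -14
item=4: not odd, total = (-14)-1 = -15
item=-1: odd, total = (-15)-(-1) = -14
item=12: not odd, total = (-14)-1 = -15
item=13: odd, total = (-15)-13 = -28
item=1: odd, total = (-28)-1 = -29
item=11: odd, total = (-29)-11 = -40
item=13: odd, total = (-40)-13 = -53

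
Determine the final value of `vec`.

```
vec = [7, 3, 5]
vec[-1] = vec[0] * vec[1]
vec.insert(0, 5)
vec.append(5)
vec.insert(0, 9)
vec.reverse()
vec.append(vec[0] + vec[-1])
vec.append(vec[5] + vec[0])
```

[5, 21, 3, 7, 5, 9, 14, 14]

vec[-1] = vec[0]*vec[1] = 7*3 = 21 → [7, 3, 21]
insert 5 at 0 → [5, 7, 3, 21]
append 5 → [5, 7, 3, 21, 5]
insert 9 at 0 → [9, 5, 7, 3, 21, 5]
reverse → [5, 21, 3, 7, 5, 9]
append vec[0]+vec[-1] = 5+9 = 14 → [5, 21, 3, 7, 5, 9, 14]
append vec[5]+vec[0] = 9+5 = 14 → [5, 21, 3, 7, 5, 9, 14, 14]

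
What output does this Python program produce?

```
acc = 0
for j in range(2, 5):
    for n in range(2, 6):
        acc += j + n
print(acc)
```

78

j=2,n=2: acc = 0+4 = 4
j=2,n=3: acc = 4+5 = 9
j=2,n=4: acc = 9+6 = 15
j=2,n=5: acc = 15+7 = 22
j=3,n=2: acc = 22+5 = 27
j=3,n=3: acc = 27+6 = 33
j=3,n=4: acc = 33+7 = 40
j=3,n=5: acc = 40+8 = 48
j=4,n=2: acc = 48+6 = 54
j=4,n=3: acc = 54+7 = 61
j=4,n=4: acc = 61+8 = 69
j=4,n=5: acc = 69+9 = 78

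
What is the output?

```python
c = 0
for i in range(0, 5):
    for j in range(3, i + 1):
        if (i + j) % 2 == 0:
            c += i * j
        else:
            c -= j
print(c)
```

22

i=3,j=3: even sum, c = 0+9 = 9
i=4,j=3: odd sum, c = 9-3 = 6
i=4,j=4: even sum, c = 6+16 = 22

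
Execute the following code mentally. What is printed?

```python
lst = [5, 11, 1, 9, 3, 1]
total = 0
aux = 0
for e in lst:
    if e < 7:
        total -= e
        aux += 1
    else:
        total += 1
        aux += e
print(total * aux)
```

e=5: <7, total = 0-5 = -5; aux=1
e=11: not <7, total = (-5)+1 = -4; aux=12
e=1: <7, total = (-4)-1 = -5; aux=13
e=9: not <7, total = (-5)+1 = -4; aux=22
e=3: <7, total = (-4)-3 = -7; aux=23
e=1: <7, total = (-7)-1 = -8; aux=24
total*aux = (-8)*24 = -192

-192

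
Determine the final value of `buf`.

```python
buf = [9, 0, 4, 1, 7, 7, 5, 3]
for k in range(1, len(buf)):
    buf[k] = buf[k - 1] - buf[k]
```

[9, 9, 5, 4, -3, -10, -15, -18]

k=1: buf[1] = 9-0 = 9 → [9, 9, 4, 1, 7, 7, 5, 3]
k=2: buf[2] = 9-4 = 5 → [9, 9, 5, 1, 7, 7, 5, 3]
k=3: buf[3] = 5-1 = 4 → [9, 9, 5, 4, 7, 7, 5, 3]
k=4: buf[4] = 4-7 = -3 → [9, 9, 5, 4, -3, 7, 5, 3]
k=5: buf[5] = (-3)-7 = -10 → [9, 9, 5, 4, -3, -10, 5, 3]
k=6: buf[6] = (-10)-5 = -15 → [9, 9, 5, 4, -3, -10, -15, 3]
k=7: buf[7] = (-15)-3 = -18 → [9, 9, 5, 4, -3, -10, -15, -18]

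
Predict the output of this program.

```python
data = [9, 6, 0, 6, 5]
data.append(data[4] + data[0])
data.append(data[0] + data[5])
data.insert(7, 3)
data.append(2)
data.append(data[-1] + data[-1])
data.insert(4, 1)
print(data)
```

append data[4]+data[0] = 5+9 = 14 → [9, 6, 0, 6, 5, 14]
append data[0]+data[5] = 9+14 = 23 → [9, 6, 0, 6, 5, 14, 23]
insert 3 at 7 → [9, 6, 0, 6, 5, 14, 23, 3]
append 2 → [9, 6, 0, 6, 5, 14, 23, 3, 2]
append data[-1]+data[-1] = 2+2 = 4 → [9, 6, 0, 6, 5, 14, 23, 3, 2, 4]
insert 1 at 4 → [9, 6, 0, 6, 1, 5, 14, 23, 3, 2, 4]

[9, 6, 0, 6, 1, 5, 14, 23, 3, 2, 4]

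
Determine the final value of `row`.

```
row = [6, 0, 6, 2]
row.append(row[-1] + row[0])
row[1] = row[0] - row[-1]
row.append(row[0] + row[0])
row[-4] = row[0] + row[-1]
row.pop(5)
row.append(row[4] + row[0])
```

[6, -2, 18, 2, 8, 14]

append row[-1]+row[0] = 2+6 = 8 → [6, 0, 6, 2, 8]
row[1] = row[0]-row[-1] = 6-8 = -2 → [6, -2, 6, 2, 8]
append row[0]+row[0] = 6+6 = 12 → [6, -2, 6, 2, 8, 12]
row[-4] = row[0]+row[-1] = 6+12 = 18 → [6, -2, 18, 2, 8, 12]
pop(5) removes 12 → [6, -2, 18, 2, 8]
append row[4]+row[0] = 8+6 = 14 → [6, -2, 18, 2, 8, 14]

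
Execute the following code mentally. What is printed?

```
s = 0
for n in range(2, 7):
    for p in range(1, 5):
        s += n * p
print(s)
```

200

n=2,p=1: s = 0+2 = 2
n=2,p=2: s = 2+4 = 6
n=2,p=3: s = 6+6 = 12
n=2,p=4: s = 12+8 = 20
n=3,p=1: s = 20+3 = 23
n=3,p=2: s = 23+6 = 29
n=3,p=3: s = 29+9 = 38
n=3,p=4: s = 38+12 = 50
n=4,p=1: s = 50+4 = 54
n=4,p=2: s = 54+8 = 62
n=4,p=3: s = 62+12 = 74
n=4,p=4: s = 74+16 = 90
n=5,p=1: s = 90+5 = 95
n=5,p=2: s = 95+10 = 105
n=5,p=3: s = 105+15 = 120
n=5,p=4: s = 120+20 = 140
n=6,p=1: s = 140+6 = 146
n=6,p=2: s = 146+12 = 158
n=6,p=3: s = 158+18 = 176
n=6,p=4: s = 176+24 = 200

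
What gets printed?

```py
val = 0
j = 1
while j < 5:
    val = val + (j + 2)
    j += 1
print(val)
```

18

j=1: val = 0+3 = 3
j=2: val = 3+4 = 7
j=3: val = 7+5 = 12
j=4: val = 12+6 = 18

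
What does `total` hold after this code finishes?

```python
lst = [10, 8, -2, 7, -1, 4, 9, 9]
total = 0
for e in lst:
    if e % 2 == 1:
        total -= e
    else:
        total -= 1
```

e=10: not odd, total = 0-1 = -1
e=8: not odd, total = (-1)-1 = -2
e=-2: not odd, total = (-2)-1 = -3
e=7: odd, total = (-3)-7 = -10
e=-1: odd, total = (-10)-(-1) = -9
e=4: not odd, total = (-9)-1 = -10
e=9: odd, total = (-10)-9 = -19
e=9: odd, total = (-19)-9 = -28

-28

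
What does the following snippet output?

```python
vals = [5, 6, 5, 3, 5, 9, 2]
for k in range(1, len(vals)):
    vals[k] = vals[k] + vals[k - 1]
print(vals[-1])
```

k=1: vals[1] = 6+5 = 11 → [5, 11, 5, 3, 5, 9, 2]
k=2: vals[2] = 5+11 = 16 → [5, 11, 16, 3, 5, 9, 2]
k=3: vals[3] = 3+16 = 19 → [5, 11, 16, 19, 5, 9, 2]
k=4: vals[4] = 5+19 = 24 → [5, 11, 16, 19, 24, 9, 2]
k=5: vals[5] = 9+24 = 33 → [5, 11, 16, 19, 24, 33, 2]
k=6: vals[6] = 2+33 = 35 → [5, 11, 16, 19, 24, 33, 35]

35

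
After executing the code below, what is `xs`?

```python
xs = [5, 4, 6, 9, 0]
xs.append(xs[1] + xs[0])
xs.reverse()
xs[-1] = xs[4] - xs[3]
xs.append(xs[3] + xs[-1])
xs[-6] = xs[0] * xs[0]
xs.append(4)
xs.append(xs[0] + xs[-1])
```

append xs[1]+xs[0] = 4+5 = 9 → [5, 4, 6, 9, 0, 9]
reverse → [9, 0, 9, 6, 4, 5]
xs[-1] = xs[4]-xs[3] = 4-6 = -2 → [9, 0, 9, 6, 4, -2]
append xs[3]+xs[-1] = 6+(-2) = 4 → [9, 0, 9, 6, 4, -2, 4]
xs[-6] = xs[0]*xs[0] = 9*9 = 81 → [9, 81, 9, 6, 4, -2, 4]
append 4 → [9, 81, 9, 6, 4, -2, 4, 4]
append xs[0]+xs[-1] = 9+4 = 13 → [9, 81, 9, 6, 4, -2, 4, 4, 13]

[9, 81, 9, 6, 4, -2, 4, 4, 13]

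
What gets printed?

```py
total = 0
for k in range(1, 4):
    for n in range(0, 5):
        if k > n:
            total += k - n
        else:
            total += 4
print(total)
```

k=1,n=0: 1>0, total = 0+1 = 1
k=1,n=1: not 1>1, total = 1+4 = 5
k=1,n=2: not 1>2, total = 5+4 = 9
k=1,n=3: not 1>3, total = 9+4 = 13
k=1,n=4: not 1>4, total = 13+4 = 17
k=2,n=0: 2>0, total = 17+2 = 19
k=2,n=1: 2>1, total = 19+1 = 20
k=2,n=2: not 2>2, total = 20+4 = 24
k=2,n=3: not 2>3, total = 24+4 = 28
k=2,n=4: not 2>4, total = 28+4 = 32
k=3,n=0: 3>0, total = 32+3 = 35
k=3,n=1: 3>1, total = 35+2 = 37
k=3,n=2: 3>2, total = 37+1 = 38
k=3,n=3: not 3>3, total = 38+4 = 42
k=3,n=4: not 3>4, total = 42+4 = 46

46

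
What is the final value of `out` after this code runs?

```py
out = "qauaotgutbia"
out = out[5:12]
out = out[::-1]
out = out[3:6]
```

'tug'

slice [5:12] → 'tgutbia'
reverse → 'aibtugt'
slice [3:6] → 'tug'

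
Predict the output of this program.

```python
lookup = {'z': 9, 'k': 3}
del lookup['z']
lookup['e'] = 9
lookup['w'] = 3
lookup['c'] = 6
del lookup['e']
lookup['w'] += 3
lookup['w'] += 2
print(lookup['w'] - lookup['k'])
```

5

del 'z' → {'k': 3}
lookup['e'] = 9 → {'k': 3, 'e': 9}
lookup['w'] = 3 → {'k': 3, 'e': 9, 'w': 3}
lookup['c'] = 6 → {'k': 3, 'e': 9, 'w': 3, 'c': 6}
del 'e' → {'k': 3, 'w': 3, 'c': 6}
lookup['w'] = 3+3 = 6 → {'k': 3, 'w': 6, 'c': 6}
lookup['w'] = 6+2 = 8 → {'k': 3, 'w': 8, 'c': 6}
lookup['w']-lookup['k'] = 8-3 = 5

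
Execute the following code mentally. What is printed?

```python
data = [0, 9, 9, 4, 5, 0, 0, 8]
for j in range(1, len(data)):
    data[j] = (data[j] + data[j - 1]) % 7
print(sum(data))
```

j=1: data[1] = (9+0)%7 = 2 → [0, 2, 9, 4, 5, 0, 0, 8]
j=2: data[2] = (9+2)%7 = 4 → [0, 2, 4, 4, 5, 0, 0, 8]
j=3: data[3] = (4+4)%7 = 1 → [0, 2, 4, 1, 5, 0, 0, 8]
j=4: data[4] = (5+1)%7 = 6 → [0, 2, 4, 1, 6, 0, 0, 8]
j=5: data[5] = (0+6)%7 = 6 → [0, 2, 4, 1, 6, 6, 0, 8]
j=6: data[6] = (0+6)%7 = 6 → [0, 2, 4, 1, 6, 6, 6, 8]
j=7: data[7] = (8+6)%7 = 0 → [0, 2, 4, 1, 6, 6, 6, 0]
sum = 25

25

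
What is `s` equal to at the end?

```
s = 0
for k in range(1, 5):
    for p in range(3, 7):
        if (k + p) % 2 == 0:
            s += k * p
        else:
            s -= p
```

k=1,p=3: even sum, s = 0+3 = 3
k=1,p=4: odd sum, s = 3-4 = -1
k=1,p=5: even sum, s = (-1)+5 = 4
k=1,p=6: odd sum, s = 4-6 = -2
k=2,p=3: odd sum, s = (-2)-3 = -5
k=2,p=4: even sum, s = (-5)+8 = 3
k=2,p=5: odd sum, s = 3-5 = -2
k=2,p=6: even sum, s = (-2)+12 = 10
k=3,p=3: even sum, s = 10+9 = 19
k=3,p=4: odd sum, s = 19-4 = 15
k=3,p=5: even sum, s = 15+15 = 30
k=3,p=6: odd sum, s = 30-6 = 24
k=4,p=3: odd sum, s = 24-3 = 21
k=4,p=4: even sum, s = 21+16 = 37
k=4,p=5: odd sum, s = 37-5 = 32
k=4,p=6: even sum, s = 32+24 = 56

56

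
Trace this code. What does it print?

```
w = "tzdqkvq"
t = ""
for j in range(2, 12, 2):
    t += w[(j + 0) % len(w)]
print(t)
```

j=2: add w[2]='d' → 'd'
j=4: add w[4]='k' → 'dk'
j=6: add w[6]='q' → 'dkq'
j=8: add w[1]='z' → 'dkqz'
j=10: add w[3]='q' → 'dkqzq'

dkqzq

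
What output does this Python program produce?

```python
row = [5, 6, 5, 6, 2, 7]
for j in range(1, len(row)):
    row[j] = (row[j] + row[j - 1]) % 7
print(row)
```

j=1: row[1] = (6+5)%7 = 4 → [5, 4, 5, 6, 2, 7]
j=2: row[2] = (5+4)%7 = 2 → [5, 4, 2, 6, 2, 7]
j=3: row[3] = (6+2)%7 = 1 → [5, 4, 2, 1, 2, 7]
j=4: row[4] = (2+1)%7 = 3 → [5, 4, 2, 1, 3, 7]
j=5: row[5] = (7+3)%7 = 3 → [5, 4, 2, 1, 3, 3]

[5, 4, 2, 1, 3, 3]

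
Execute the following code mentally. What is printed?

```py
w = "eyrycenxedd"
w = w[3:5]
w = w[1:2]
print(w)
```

c

slice [3:5] → 'yc'
slice [1:2] → 'c'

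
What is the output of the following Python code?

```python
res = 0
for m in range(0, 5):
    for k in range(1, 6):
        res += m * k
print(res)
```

150

m=0,k=1: res = 0+0 = 0
m=0,k=2: res = 0+0 = 0
m=0,k=3: res = 0+0 = 0
m=0,k=4: res = 0+0 = 0
m=0,k=5: res = 0+0 = 0
m=1,k=1: res = 0+1 = 1
m=1,k=2: res = 1+2 = 3
m=1,k=3: res = 3+3 = 6
m=1,k=4: res = 6+4 = 10
m=1,k=5: res = 10+5 = 15
m=2,k=1: res = 15+2 = 17
m=2,k=2: res = 17+4 = 21
m=2,k=3: res = 21+6 = 27
m=2,k=4: res = 27+8 = 35
m=2,k=5: res = 35+10 = 45
m=3,k=1: res = 45+3 = 48
m=3,k=2: res = 48+6 = 54
m=3,k=3: res = 54+9 = 63
m=3,k=4: res = 63+12 = 75
m=3,k=5: res = 75+15 = 90
m=4,k=1: res = 90+4 = 94
m=4,k=2: res = 94+8 = 102
m=4,k=3: res = 102+12 = 114
m=4,k=4: res = 114+16 = 130
m=4,k=5: res = 130+20 = 150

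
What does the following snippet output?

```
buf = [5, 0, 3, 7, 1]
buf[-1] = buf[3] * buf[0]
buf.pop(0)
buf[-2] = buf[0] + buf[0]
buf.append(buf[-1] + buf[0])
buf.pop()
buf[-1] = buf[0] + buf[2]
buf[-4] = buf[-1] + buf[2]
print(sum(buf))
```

3

buf[-1] = buf[3]*buf[0] = 7*5 = 35 → [5, 0, 3, 7, 35]
pop(0) removes 5 → [0, 3, 7, 35]
buf[-2] = buf[0]+buf[0] = 0+0 = 0 → [0, 3, 0, 35]
append buf[-1]+buf[0] = 35+0 = 35 → [0, 3, 0, 35, 35]
pop() removes 35 → [0, 3, 0, 35]
buf[-1] = buf[0]+buf[2] = 0+0 = 0 → [0, 3, 0, 0]
buf[-4] = buf[-1]+buf[2] = 0+0 = 0 → [0, 3, 0, 0]
sum = 3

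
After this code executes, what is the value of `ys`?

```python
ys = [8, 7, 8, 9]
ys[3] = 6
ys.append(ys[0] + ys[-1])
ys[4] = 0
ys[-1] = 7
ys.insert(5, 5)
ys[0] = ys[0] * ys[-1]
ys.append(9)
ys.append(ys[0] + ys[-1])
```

ys[3] = 6 → [8, 7, 8, 6]
append ys[0]+ys[-1] = 8+6 = 14 → [8, 7, 8, 6, 14]
ys[4] = 0 → [8, 7, 8, 6, 0]
ys[-1] = 7 → [8, 7, 8, 6, 7]
insert 5 at 5 → [8, 7, 8, 6, 7, 5]
ys[0] = ys[0]*ys[-1] = 8*5 = 40 → [40, 7, 8, 6, 7, 5]
append 9 → [40, 7, 8, 6, 7, 5, 9]
append ys[0]+ys[-1] = 40+9 = 49 → [40, 7, 8, 6, 7, 5, 9, 49]

[40, 7, 8, 6, 7, 5, 9, 49]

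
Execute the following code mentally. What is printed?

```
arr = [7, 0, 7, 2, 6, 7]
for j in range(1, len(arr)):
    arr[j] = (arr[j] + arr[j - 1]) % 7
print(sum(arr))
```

j=1: arr[1] = (0+7)%7 = 0 → [7, 0, 7, 2, 6, 7]
j=2: arr[2] = (7+0)%7 = 0 → [7, 0, 0, 2, 6, 7]
j=3: arr[3] = (2+0)%7 = 2 → [7, 0, 0, 2, 6, 7]
j=4: arr[4] = (6+2)%7 = 1 → [7, 0, 0, 2, 1, 7]
j=5: arr[5] = (7+1)%7 = 1 → [7, 0, 0, 2, 1, 1]
sum = 11

11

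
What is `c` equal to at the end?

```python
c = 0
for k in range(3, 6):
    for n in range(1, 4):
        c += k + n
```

54

k=3,n=1: c = 0+4 = 4
k=3,n=2: c = 4+5 = 9
k=3,n=3: c = 9+6 = 15
k=4,n=1: c = 15+5 = 20
k=4,n=2: c = 20+6 = 26
k=4,n=3: c = 26+7 = 33
k=5,n=1: c = 33+6 = 39
k=5,n=2: c = 39+7 = 46
k=5,n=3: c = 46+8 = 54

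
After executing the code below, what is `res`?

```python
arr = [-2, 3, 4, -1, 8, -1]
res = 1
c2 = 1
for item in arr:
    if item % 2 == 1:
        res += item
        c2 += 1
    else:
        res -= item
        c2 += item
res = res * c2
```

item=-2: not odd, res = 1-(-2) = 3; c2=-1
item=3: odd, res = 3+3 = 6; c2=0
item=4: not odd, res = 6-4 = 2; c2=4
item=-1: odd, res = 2+(-1) = 1; c2=5
item=8: not odd, res = 1-8 = -7; c2=13
item=-1: odd, res = (-7)+(-1) = -8; c2=14
res*c2 = (-8)*14 = -112

-112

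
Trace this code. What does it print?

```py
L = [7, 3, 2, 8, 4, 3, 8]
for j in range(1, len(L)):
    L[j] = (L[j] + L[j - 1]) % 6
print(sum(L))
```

j=1: L[1] = (3+7)%6 = 4 → [7, 4, 2, 8, 4, 3, 8]
j=2: L[2] = (2+4)%6 = 0 → [7, 4, 0, 8, 4, 3, 8]
j=3: L[3] = (8+0)%6 = 2 → [7, 4, 0, 2, 4, 3, 8]
j=4: L[4] = (4+2)%6 = 0 → [7, 4, 0, 2, 0, 3, 8]
j=5: L[5] = (3+0)%6 = 3 → [7, 4, 0, 2, 0, 3, 8]
j=6: L[6] = (8+3)%6 = 5 → [7, 4, 0, 2, 0, 3, 5]
sum = 21

21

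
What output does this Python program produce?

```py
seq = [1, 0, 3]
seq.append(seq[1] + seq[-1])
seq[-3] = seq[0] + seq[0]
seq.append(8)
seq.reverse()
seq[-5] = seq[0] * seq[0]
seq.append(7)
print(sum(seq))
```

append seq[1]+seq[-1] = 0+3 = 3 → [1, 0, 3, 3]
seq[-3] = seq[0]+seq[0] = 1+1 = 2 → [1, 2, 3, 3]
append 8 → [1, 2, 3, 3, 8]
reverse → [8, 3, 3, 2, 1]
seq[-5] = seq[0]*seq[0] = 8*8 = 64 → [64, 3, 3, 2, 1]
append 7 → [64, 3, 3, 2, 1, 7]
sum = 80

80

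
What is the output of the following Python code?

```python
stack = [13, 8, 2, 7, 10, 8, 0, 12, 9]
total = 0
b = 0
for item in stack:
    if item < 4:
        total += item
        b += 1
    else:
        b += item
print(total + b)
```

71

item=13: not <4; b=13
item=8: not <4; b=21
item=2: <4, total = 0+2 = 2; b=22
item=7: not <4; b=29
item=10: not <4; b=39
item=8: not <4; b=47
item=0: <4, total = 2+0 = 2; b=48
item=12: not <4; b=60
item=9: not <4; b=69
total+b = 2+69 = 71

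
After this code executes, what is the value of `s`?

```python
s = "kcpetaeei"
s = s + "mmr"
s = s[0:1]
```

'k'

+ 'mmr' → 'kcpetaeeimmr'
slice [0:1] → 'k'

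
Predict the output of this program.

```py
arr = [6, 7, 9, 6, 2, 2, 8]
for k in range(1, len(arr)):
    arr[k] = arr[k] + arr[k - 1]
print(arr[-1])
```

40

k=1: arr[1] = 7+6 = 13 → [6, 13, 9, 6, 2, 2, 8]
k=2: arr[2] = 9+13 = 22 → [6, 13, 22, 6, 2, 2, 8]
k=3: arr[3] = 6+22 = 28 → [6, 13, 22, 28, 2, 2, 8]
k=4: arr[4] = 2+28 = 30 → [6, 13, 22, 28, 30, 2, 8]
k=5: arr[5] = 2+30 = 32 → [6, 13, 22, 28, 30, 32, 8]
k=6: arr[6] = 8+32 = 40 → [6, 13, 22, 28, 30, 32, 40]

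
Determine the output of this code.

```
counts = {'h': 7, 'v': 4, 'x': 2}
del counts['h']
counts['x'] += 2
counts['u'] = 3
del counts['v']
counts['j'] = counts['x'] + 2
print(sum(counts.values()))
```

del 'h' → {'v': 4, 'x': 2}
counts['x'] = 2+2 = 4 → {'v': 4, 'x': 4}
counts['u'] = 3 → {'v': 4, 'x': 4, 'u': 3}
del 'v' → {'x': 4, 'u': 3}
counts['j'] = counts['x']+2 = 6 → {'x': 4, 'u': 3, 'j': 6}
sum of values = 13

13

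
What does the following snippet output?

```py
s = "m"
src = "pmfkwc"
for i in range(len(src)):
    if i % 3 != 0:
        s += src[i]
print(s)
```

mmfwc

i=0: skip
i=1: add 'm' → 'mm'
i=2: add 'f' → 'mmf'
i=3: skip
i=4: add 'w' → 'mmfw'
i=5: add 'c' → 'mmfwc'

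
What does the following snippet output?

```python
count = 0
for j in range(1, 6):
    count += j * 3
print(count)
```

j=1: count = 0+1*3 = 3
j=2: count = 3+2*3 = 9
j=3: count = 9+3*3 = 18
j=4: count = 18+4*3 = 30
j=5: count = 30+5*3 = 45

45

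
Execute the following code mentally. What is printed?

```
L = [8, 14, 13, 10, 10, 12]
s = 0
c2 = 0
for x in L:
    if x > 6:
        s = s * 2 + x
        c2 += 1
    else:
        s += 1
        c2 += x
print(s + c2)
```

x=8: >6, s = 0*2+8 = 8; c2=1
x=14: >6, s = 8*2+14 = 30; c2=2
x=13: >6, s = 30*2+13 = 73; c2=3
x=10: >6, s = 73*2+10 = 156; c2=4
x=10: >6, s = 156*2+10 = 322; c2=5
x=12: >6, s = 322*2+12 = 656; c2=6
s+c2 = 656+6 = 662

662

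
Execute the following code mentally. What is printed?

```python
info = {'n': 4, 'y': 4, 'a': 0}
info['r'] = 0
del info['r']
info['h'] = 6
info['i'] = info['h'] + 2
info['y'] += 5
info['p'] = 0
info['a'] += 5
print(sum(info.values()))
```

info['r'] = 0 → {'n': 4, 'y': 4, 'a': 0, 'r': 0}
del 'r' → {'n': 4, 'y': 4, 'a': 0}
info['h'] = 6 → {'n': 4, 'y': 4, 'a': 0, 'h': 6}
info['i'] = info['h']+2 = 8 → {'n': 4, 'y': 4, 'a': 0, 'h': 6, 'i': 8}
info['y'] = 4+5 = 9 → {'n': 4, 'y': 9, 'a': 0, 'h': 6, 'i': 8}
info['p'] = 0 → {'n': 4, 'y': 9, 'a': 0, 'h': 6, 'i': 8, 'p': 0}
info['a'] = 0+5 = 5 → {'n': 4, 'y': 9, 'a': 5, 'h': 6, 'i': 8, 'p': 0}
sum of values = 32

32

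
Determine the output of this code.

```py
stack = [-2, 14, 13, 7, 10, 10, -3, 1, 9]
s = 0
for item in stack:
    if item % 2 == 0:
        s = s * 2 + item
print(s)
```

item=-2: even, s = 0*2+(-2) = -2
item=14: even, s = (-2)*2+14 = 10
item=13: not even
item=7: not even
item=10: even, s = 10*2+10 = 30
item=10: even, s = 30*2+10 = 70
item=-3: not even
item=1: not even
item=9: not even

70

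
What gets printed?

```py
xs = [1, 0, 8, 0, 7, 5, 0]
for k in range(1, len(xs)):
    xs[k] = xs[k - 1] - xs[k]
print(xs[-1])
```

k=1: xs[1] = 1-0 = 1 → [1, 1, 8, 0, 7, 5, 0]
k=2: xs[2] = 1-8 = -7 → [1, 1, -7, 0, 7, 5, 0]
k=3: xs[3] = (-7)-0 = -7 → [1, 1, -7, -7, 7, 5, 0]
k=4: xs[4] = (-7)-7 = -14 → [1, 1, -7, -7, -14, 5, 0]
k=5: xs[5] = (-14)-5 = -19 → [1, 1, -7, -7, -14, -19, 0]
k=6: xs[6] = (-19)-0 = -19 → [1, 1, -7, -7, -14, -19, -19]

-19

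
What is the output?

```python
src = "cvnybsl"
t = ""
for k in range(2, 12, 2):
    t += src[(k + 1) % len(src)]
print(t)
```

yscnb

k=2: add src[3]='y' → 'y'
k=4: add src[5]='s' → 'ys'
k=6: add src[0]='c' → 'ysc'
k=8: add src[2]='n' → 'yscn'
k=10: add src[4]='b' → 'yscnb'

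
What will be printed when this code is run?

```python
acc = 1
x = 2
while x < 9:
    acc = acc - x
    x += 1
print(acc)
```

x=2: acc = 1-2 = -1
x=3: acc = (-1)-3 = -4
x=4: acc = (-4)-4 = -8
x=5: acc = (-8)-5 = -13
x=6: acc = (-13)-6 = -19
x=7: acc = (-19)-7 = -26
x=8: acc = (-26)-8 = -34

-34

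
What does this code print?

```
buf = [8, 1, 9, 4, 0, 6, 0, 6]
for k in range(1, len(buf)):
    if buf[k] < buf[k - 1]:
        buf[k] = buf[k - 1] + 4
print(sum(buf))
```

176

k=1: 1<8, buf[1] = 8+4 = 12 → [8, 12, 9, 4, 0, 6, 0, 6]
k=2: 9<12, buf[2] = 12+4 = 16 → [8, 12, 16, 4, 0, 6, 0, 6]
k=3: 4<16, buf[3] = 16+4 = 20 → [8, 12, 16, 20, 0, 6, 0, 6]
k=4: 0<20, buf[4] = 20+4 = 24 → [8, 12, 16, 20, 24, 6, 0, 6]
k=5: 6<24, buf[5] = 24+4 = 28 → [8, 12, 16, 20, 24, 28, 0, 6]
k=6: 0<28, buf[6] = 28+4 = 32 → [8, 12, 16, 20, 24, 28, 32, 6]
k=7: 6<32, buf[7] = 32+4 = 36 → [8, 12, 16, 20, 24, 28, 32, 36]
sum = 176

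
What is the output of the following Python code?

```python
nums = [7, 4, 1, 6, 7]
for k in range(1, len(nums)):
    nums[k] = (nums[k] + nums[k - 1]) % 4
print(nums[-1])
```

k=1: nums[1] = (4+7)%4 = 3 → [7, 3, 1, 6, 7]
k=2: nums[2] = (1+3)%4 = 0 → [7, 3, 0, 6, 7]
k=3: nums[3] = (6+0)%4 = 2 → [7, 3, 0, 2, 7]
k=4: nums[4] = (7+2)%4 = 1 → [7, 3, 0, 2, 1]

1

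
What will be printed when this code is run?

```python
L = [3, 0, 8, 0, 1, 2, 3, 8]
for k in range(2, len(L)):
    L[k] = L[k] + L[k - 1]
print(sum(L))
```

k=2: L[2] = 8+0 = 8 → [3, 0, 8, 0, 1, 2, 3, 8]
k=3: L[3] = 0+8 = 8 → [3, 0, 8, 8, 1, 2, 3, 8]
k=4: L[4] = 1+8 = 9 → [3, 0, 8, 8, 9, 2, 3, 8]
k=5: L[5] = 2+9 = 11 → [3, 0, 8, 8, 9, 11, 3, 8]
k=6: L[6] = 3+11 = 14 → [3, 0, 8, 8, 9, 11, 14, 8]
k=7: L[7] = 8+14 = 22 → [3, 0, 8, 8, 9, 11, 14, 22]
sum = 75

75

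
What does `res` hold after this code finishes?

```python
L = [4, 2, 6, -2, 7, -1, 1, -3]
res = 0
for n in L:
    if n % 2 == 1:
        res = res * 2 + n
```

51

n=4: not odd
n=2: not odd
n=6: not odd
n=-2: not odd
n=7: odd, res = 0*2+7 = 7
n=-1: odd, res = 7*2+(-1) = 13
n=1: odd, res = 13*2+1 = 27
n=-3: odd, res = 27*2+(-3) = 51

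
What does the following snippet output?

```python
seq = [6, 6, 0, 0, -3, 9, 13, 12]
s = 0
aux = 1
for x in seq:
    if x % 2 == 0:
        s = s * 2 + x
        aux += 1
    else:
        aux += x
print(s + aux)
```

x=6: even, s = 0*2+6 = 6; aux=2
x=6: even, s = 6*2+6 = 18; aux=3
x=0: even, s = 18*2+0 = 36; aux=4
x=0: even, s = 36*2+0 = 72; aux=5
x=-3: not even; aux=2
x=9: not even; aux=11
x=13: not even; aux=24
x=12: even, s = 72*2+12 = 156; aux=25
s+aux = 156+25 = 181

181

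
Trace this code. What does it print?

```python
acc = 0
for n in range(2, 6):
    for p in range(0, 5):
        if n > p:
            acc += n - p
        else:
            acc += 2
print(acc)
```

46

n=2,p=0: 2>0, acc = 0+2 = 2
n=2,p=1: 2>1, acc = 2+1 = 3
n=2,p=2: not 2>2, acc = 3+2 = 5
n=2,p=3: not 2>3, acc = 5+2 = 7
n=2,p=4: not 2>4, acc = 7+2 = 9
n=3,p=0: 3>0, acc = 9+3 = 12
n=3,p=1: 3>1, acc = 12+2 = 14
n=3,p=2: 3>2, acc = 14+1 = 15
n=3,p=3: not 3>3, acc = 15+2 = 17
n=3,p=4: not 3>4, acc = 17+2 = 19
n=4,p=0: 4>0, acc = 19+4 = 23
n=4,p=1: 4>1, acc = 23+3 = 26
n=4,p=2: 4>2, acc = 26+2 = 28
n=4,p=3: 4>3, acc = 28+1 = 29
n=4,p=4: not 4>4, acc = 29+2 = 31
n=5,p=0: 5>0, acc = 31+5 = 36
n=5,p=1: 5>1, acc = 36+4 = 40
n=5,p=2: 5>2, acc = 40+3 = 43
n=5,p=3: 5>3, acc = 43+2 = 45
n=5,p=4: 5>4, acc = 45+1 = 46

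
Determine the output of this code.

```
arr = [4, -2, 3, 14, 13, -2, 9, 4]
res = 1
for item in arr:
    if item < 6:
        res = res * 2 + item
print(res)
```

item=4: <6, res = 1*2+4 = 6
item=-2: <6, res = 6*2+(-2) = 10
item=3: <6, res = 10*2+3 = 23
item=14: not <6
item=13: not <6
item=-2: <6, res = 23*2+(-2) = 44
item=9: not <6
item=4: <6, res = 44*2+4 = 92

92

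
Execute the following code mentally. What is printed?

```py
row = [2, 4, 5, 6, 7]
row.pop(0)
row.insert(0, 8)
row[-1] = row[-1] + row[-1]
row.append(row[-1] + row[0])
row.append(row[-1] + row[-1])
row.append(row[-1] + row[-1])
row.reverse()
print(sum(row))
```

pop(0) removes 2 → [4, 5, 6, 7]
insert 8 at 0 → [8, 4, 5, 6, 7]
row[-1] = row[-1]+row[-1] = 7+7 = 14 → [8, 4, 5, 6, 14]
append row[-1]+row[0] = 14+8 = 22 → [8, 4, 5, 6, 14, 22]
append row[-1]+row[-1] = 22+22 = 44 → [8, 4, 5, 6, 14, 22, 44]
append row[-1]+row[-1] = 44+44 = 88 → [8, 4, 5, 6, 14, 22, 44, 88]
reverse → [88, 44, 22, 14, 6, 5, 4, 8]
sum = 191

191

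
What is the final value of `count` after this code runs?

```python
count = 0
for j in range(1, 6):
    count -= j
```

-15

j=1: count = 0-1 = -1
j=2: count = (-1)-2 = -3
j=3: count = (-3)-3 = -6
j=4: count = (-6)-4 = -10
j=5: count = (-10)-5 = -15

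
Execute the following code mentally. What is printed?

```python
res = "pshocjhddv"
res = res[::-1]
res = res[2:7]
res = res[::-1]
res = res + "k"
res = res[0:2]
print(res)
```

oc

reverse → 'vddhjcohsp'
slice [2:7] → 'dhjco'
reverse → 'ocjhd'
+ 'k' → 'ocjhdk'
slice [0:2] → 'oc'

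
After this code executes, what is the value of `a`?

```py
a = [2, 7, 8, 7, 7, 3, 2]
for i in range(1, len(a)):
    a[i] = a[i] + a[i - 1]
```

[2, 9, 17, 24, 31, 34, 36]

i=1: a[1] = 7+2 = 9 → [2, 9, 8, 7, 7, 3, 2]
i=2: a[2] = 8+9 = 17 → [2, 9, 17, 7, 7, 3, 2]
i=3: a[3] = 7+17 = 24 → [2, 9, 17, 24, 7, 3, 2]
i=4: a[4] = 7+24 = 31 → [2, 9, 17, 24, 31, 3, 2]
i=5: a[5] = 3+31 = 34 → [2, 9, 17, 24, 31, 34, 2]
i=6: a[6] = 2+34 = 36 → [2, 9, 17, 24, 31, 34, 36]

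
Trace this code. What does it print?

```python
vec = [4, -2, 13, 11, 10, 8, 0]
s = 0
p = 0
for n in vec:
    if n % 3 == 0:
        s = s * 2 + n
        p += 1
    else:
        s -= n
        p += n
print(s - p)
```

n=4: not %3==0, s = 0-4 = -4; p=4
n=-2: not %3==0, s = (-4)-(-2) = -2; p=2
n=13: not %3==0, s = (-2)-13 = -15; p=15
n=11: not %3==0, s = (-15)-11 = -26; p=26
n=10: not %3==0, s = (-26)-10 = -36; p=36
n=8: not %3==0, s = (-36)-8 = -44; p=44
n=0: %3==0, s = (-44)*2+0 = -88; p=45
s-p = (-88)-45 = -133

-133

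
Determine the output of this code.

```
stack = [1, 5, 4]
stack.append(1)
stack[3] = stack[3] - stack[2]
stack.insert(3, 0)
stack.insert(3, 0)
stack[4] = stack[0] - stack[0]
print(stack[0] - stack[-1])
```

4

append 1 → [1, 5, 4, 1]
stack[3] = stack[3]-stack[2] = 1-4 = -3 → [1, 5, 4, -3]
insert 0 at 3 → [1, 5, 4, 0, -3]
insert 0 at 3 → [1, 5, 4, 0, 0, -3]
stack[4] = stack[0]-stack[0] = 1-1 = 0 → [1, 5, 4, 0, 0, -3]
stack[0]-stack[-1] = 1-(-3) = 4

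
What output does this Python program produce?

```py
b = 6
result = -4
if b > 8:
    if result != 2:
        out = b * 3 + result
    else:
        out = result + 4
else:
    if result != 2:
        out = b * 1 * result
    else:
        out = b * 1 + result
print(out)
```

-24

b=6, result=-4
b > 8 is False; result != 2 is True
→ out = b * 1 * result = -24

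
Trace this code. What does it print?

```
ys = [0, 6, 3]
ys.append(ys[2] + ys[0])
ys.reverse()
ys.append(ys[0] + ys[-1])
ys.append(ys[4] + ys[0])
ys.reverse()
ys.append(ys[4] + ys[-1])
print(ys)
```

[6, 3, 0, 6, 3, 3, 6]

append ys[2]+ys[0] = 3+0 = 3 → [0, 6, 3, 3]
reverse → [3, 3, 6, 0]
append ys[0]+ys[-1] = 3+0 = 3 → [3, 3, 6, 0, 3]
append ys[4]+ys[0] = 3+3 = 6 → [3, 3, 6, 0, 3, 6]
reverse → [6, 3, 0, 6, 3, 3]
append ys[4]+ys[-1] = 3+3 = 6 → [6, 3, 0, 6, 3, 3, 6]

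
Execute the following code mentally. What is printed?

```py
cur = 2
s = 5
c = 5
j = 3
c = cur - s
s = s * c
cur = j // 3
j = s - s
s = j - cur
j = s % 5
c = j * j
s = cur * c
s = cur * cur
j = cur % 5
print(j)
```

c = 2-5 = -3
s = 5*(-3) = -15
cur = 3//3 = 1
j = (-15)-(-15) = 0
s = 0-1 = -1
j = (-1)%5 = 4
c = 4*4 = 16
s = 1*16 = 16
s = 1*1 = 1
j = 1%5 = 1

1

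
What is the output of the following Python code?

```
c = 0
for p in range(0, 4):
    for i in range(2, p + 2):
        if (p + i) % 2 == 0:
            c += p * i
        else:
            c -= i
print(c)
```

p=1,i=2: odd sum, c = 0-2 = -2
p=2,i=2: even sum, c = (-2)+4 = 2
p=2,i=3: odd sum, c = 2-3 = -1
p=3,i=2: odd sum, c = (-1)-2 = -3
p=3,i=3: even sum, c = (-3)+9 = 6
p=3,i=4: odd sum, c = 6-4 = 2

2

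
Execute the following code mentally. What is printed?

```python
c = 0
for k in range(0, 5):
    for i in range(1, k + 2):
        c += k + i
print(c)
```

75

k=0,i=1: c = 0+1 = 1
k=1,i=1: c = 1+2 = 3
k=1,i=2: c = 3+3 = 6
k=2,i=1: c = 6+3 = 9
k=2,i=2: c = 9+4 = 13
k=2,i=3: c = 13+5 = 18
k=3,i=1: c = 18+4 = 22
k=3,i=2: c = 22+5 = 27
k=3,i=3: c = 27+6 = 33
k=3,i=4: c = 33+7 = 40
k=4,i=1: c = 40+5 = 45
k=4,i=2: c = 45+6 = 51
k=4,i=3: c = 51+7 = 58
k=4,i=4: c = 58+8 = 66
k=4,i=5: c = 66+9 = 75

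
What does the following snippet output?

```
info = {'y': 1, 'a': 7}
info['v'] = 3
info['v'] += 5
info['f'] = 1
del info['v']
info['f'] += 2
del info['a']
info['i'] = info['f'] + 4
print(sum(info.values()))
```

info['v'] = 3 → {'y': 1, 'a': 7, 'v': 3}
info['v'] = 3+5 = 8 → {'y': 1, 'a': 7, 'v': 8}
info['f'] = 1 → {'y': 1, 'a': 7, 'v': 8, 'f': 1}
del 'v' → {'y': 1, 'a': 7, 'f': 1}
info['f'] = 1+2 = 3 → {'y': 1, 'a': 7, 'f': 3}
del 'a' → {'y': 1, 'f': 3}
info['i'] = info['f']+4 = 7 → {'y': 1, 'f': 3, 'i': 7}
sum of values = 11

11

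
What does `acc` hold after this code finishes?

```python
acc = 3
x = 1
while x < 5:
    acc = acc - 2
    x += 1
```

-5

x=1: acc = 3-2 = 1
x=2: acc = 1-2 = -1
x=3: acc = (-1)-2 = -3
x=4: acc = (-3)-2 = -5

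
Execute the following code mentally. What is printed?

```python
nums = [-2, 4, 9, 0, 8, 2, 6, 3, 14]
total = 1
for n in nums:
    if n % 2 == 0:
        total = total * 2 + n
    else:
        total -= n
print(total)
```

-68

n=-2: even, total = 1*2+(-2) = 0
n=4: even, total = 0*2+4 = 4
n=9: not even, total = 4-9 = -5
n=0: even, total = (-5)*2+0 = -10
n=8: even, total = (-10)*2+8 = -12
n=2: even, total = (-12)*2+2 = -22
n=6: even, total = (-22)*2+6 = -38
n=3: not even, total = (-38)-3 = -41
n=14: even, total = (-41)*2+14 = -68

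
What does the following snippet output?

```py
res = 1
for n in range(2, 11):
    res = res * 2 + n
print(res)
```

2036

n=2: res = 1*2+2 = 4
n=3: res = 4*2+3 = 11
n=4: res = 11*2+4 = 26
n=5: res = 26*2+5 = 57
n=6: res = 57*2+6 = 120
n=7: res = 120*2+7 = 247
n=8: res = 247*2+8 = 502
n=9: res = 502*2+9 = 1013
n=10: res = 1013*2+10 = 2036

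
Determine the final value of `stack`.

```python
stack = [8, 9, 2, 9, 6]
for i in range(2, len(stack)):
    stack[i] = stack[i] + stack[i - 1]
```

[8, 9, 11, 20, 26]

i=2: stack[2] = 2+9 = 11 → [8, 9, 11, 9, 6]
i=3: stack[3] = 9+11 = 20 → [8, 9, 11, 20, 6]
i=4: stack[4] = 6+20 = 26 → [8, 9, 11, 20, 26]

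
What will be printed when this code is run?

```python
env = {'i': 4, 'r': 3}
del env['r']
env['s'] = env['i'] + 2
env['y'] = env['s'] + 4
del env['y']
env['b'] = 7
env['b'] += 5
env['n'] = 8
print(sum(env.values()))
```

del 'r' → {'i': 4}
env['s'] = env['i']+2 = 6 → {'i': 4, 's': 6}
env['y'] = env['s']+4 = 10 → {'i': 4, 's': 6, 'y': 10}
del 'y' → {'i': 4, 's': 6}
env['b'] = 7 → {'i': 4, 's': 6, 'b': 7}
env['b'] = 7+5 = 12 → {'i': 4, 's': 6, 'b': 12}
env['n'] = 8 → {'i': 4, 's': 6, 'b': 12, 'n': 8}
sum of values = 30

30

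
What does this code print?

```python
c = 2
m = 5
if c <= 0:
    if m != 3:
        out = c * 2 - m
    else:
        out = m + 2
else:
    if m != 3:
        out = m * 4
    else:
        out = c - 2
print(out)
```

20

c=2, m=5
c <= 0 is False; m != 3 is True
→ out = m * 4 = 20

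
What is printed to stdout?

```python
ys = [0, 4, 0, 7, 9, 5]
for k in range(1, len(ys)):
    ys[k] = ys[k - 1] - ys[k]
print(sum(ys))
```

k=1: ys[1] = 0-4 = -4 → [0, -4, 0, 7, 9, 5]
k=2: ys[2] = (-4)-0 = -4 → [0, -4, -4, 7, 9, 5]
k=3: ys[3] = (-4)-7 = -11 → [0, -4, -4, -11, 9, 5]
k=4: ys[4] = (-11)-9 = -20 → [0, -4, -4, -11, -20, 5]
k=5: ys[5] = (-20)-5 = -25 → [0, -4, -4, -11, -20, -25]
sum = -64

-64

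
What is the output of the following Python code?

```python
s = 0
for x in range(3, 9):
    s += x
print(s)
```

x=3: s = 0+3 = 3
x=4: s = 3+4 = 7
x=5: s = 7+5 = 12
x=6: s = 12+6 = 18
x=7: s = 18+7 = 25
x=8: s = 25+8 = 33

33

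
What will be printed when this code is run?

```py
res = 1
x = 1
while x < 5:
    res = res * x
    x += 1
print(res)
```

x=1: res = 1*1 = 1
x=2: res = 1*2 = 2
x=3: res = 2*3 = 6
x=4: res = 6*4 = 24

24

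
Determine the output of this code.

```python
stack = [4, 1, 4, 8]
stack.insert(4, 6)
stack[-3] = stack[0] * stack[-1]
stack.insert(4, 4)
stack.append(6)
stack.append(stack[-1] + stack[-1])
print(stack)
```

insert 6 at 4 → [4, 1, 4, 8, 6]
stack[-3] = stack[0]*stack[-1] = 4*6 = 24 → [4, 1, 24, 8, 6]
insert 4 at 4 → [4, 1, 24, 8, 4, 6]
append 6 → [4, 1, 24, 8, 4, 6, 6]
append stack[-1]+stack[-1] = 6+6 = 12 → [4, 1, 24, 8, 4, 6, 6, 12]

[4, 1, 24, 8, 4, 6, 6, 12]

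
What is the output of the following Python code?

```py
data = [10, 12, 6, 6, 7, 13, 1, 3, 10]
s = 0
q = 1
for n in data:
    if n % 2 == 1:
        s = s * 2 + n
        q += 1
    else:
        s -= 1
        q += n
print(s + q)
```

97

n=10: not odd, s = 0-1 = -1; q=11
n=12: not odd, s = (-1)-1 = -2; q=23
n=6: not odd, s = (-2)-1 = -3; q=29
n=6: not odd, s = (-3)-1 = -4; q=35
n=7: odd, s = (-4)*2+7 = -1; q=36
n=13: odd, s = (-1)*2+13 = 11; q=37
n=1: odd, s = 11*2+1 = 23; q=38
n=3: odd, s = 23*2+3 = 49; q=39
n=10: not odd, s = 49-1 = 48; q=49
s+q = 48+49 = 97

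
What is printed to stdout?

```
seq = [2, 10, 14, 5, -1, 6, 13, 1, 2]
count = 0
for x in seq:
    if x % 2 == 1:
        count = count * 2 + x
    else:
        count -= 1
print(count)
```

10

x=2: not odd, count = 0-1 = -1
x=10: not odd, count = (-1)-1 = -2
x=14: not odd, count = (-2)-1 = -3
x=5: odd, count = (-3)*2+5 = -1
x=-1: odd, count = (-1)*2+(-1) = -3
x=6: not odd, count = (-3)-1 = -4
x=13: odd, count = (-4)*2+13 = 5
x=1: odd, count = 5*2+1 = 11
x=2: not odd, count = 11-1 = 10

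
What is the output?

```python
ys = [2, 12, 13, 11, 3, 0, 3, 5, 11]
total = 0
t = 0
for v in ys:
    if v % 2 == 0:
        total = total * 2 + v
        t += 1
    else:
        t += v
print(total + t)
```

v=2: even, total = 0*2+2 = 2; t=1
v=12: even, total = 2*2+12 = 16; t=2
v=13: not even; t=15
v=11: not even; t=26
v=3: not even; t=29
v=0: even, total = 16*2+0 = 32; t=30
v=3: not even; t=33
v=5: not even; t=38
v=11: not even; t=49
total+t = 32+49 = 81

81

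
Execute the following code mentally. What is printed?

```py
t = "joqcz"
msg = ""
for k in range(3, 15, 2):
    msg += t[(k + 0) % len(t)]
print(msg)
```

k=3: add t[3]='c' → 'c'
k=5: add t[0]='j' → 'cj'
k=7: add t[2]='q' → 'cjq'
k=9: add t[4]='z' → 'cjqz'
k=11: add t[1]='o' → 'cjqzo'
k=13: add t[3]='c' → 'cjqzoc'

cjqzoc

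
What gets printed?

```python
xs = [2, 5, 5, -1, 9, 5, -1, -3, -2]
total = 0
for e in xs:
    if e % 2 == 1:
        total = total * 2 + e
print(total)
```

e=2: not odd
e=5: odd, total = 0*2+5 = 5
e=5: odd, total = 5*2+5 = 15
e=-1: odd, total = 15*2+(-1) = 29
e=9: odd, total = 29*2+9 = 67
e=5: odd, total = 67*2+5 = 139
e=-1: odd, total = 139*2+(-1) = 277
e=-3: odd, total = 277*2+(-3) = 551
e=-2: not odd

551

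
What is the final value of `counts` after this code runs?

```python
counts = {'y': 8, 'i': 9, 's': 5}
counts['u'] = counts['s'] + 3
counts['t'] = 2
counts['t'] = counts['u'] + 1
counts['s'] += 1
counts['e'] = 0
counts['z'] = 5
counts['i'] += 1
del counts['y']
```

counts['u'] = counts['s']+3 = 8 → {'y': 8, 'i': 9, 's': 5, 'u': 8}
counts['t'] = 2 → {'y': 8, 'i': 9, 's': 5, 'u': 8, 't': 2}
counts['t'] = counts['u']+1 = 9 → {'y': 8, 'i': 9, 's': 5, 'u': 8, 't': 9}
counts['s'] = 5+1 = 6 → {'y': 8, 'i': 9, 's': 6, 'u': 8, 't': 9}
counts['e'] = 0 → {'y': 8, 'i': 9, 's': 6, 'u': 8, 't': 9, 'e': 0}
counts['z'] = 5 → {'y': 8, 'i': 9, 's': 6, 'u': 8, 't': 9, 'e': 0, 'z': 5}
counts['i'] = 9+1 = 10 → {'y': 8, 'i': 10, 's': 6, 'u': 8, 't': 9, 'e': 0, 'z': 5}
del 'y' → {'i': 10, 's': 6, 'u': 8, 't': 9, 'e': 0, 'z': 5}

{'i': 10, 's': 6, 'u': 8, 't': 9, 'e': 0, 'z': 5}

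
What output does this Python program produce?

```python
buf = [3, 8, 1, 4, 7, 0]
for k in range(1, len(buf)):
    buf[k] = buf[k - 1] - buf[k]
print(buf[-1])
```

-17

k=1: buf[1] = 3-8 = -5 → [3, -5, 1, 4, 7, 0]
k=2: buf[2] = (-5)-1 = -6 → [3, -5, -6, 4, 7, 0]
k=3: buf[3] = (-6)-4 = -10 → [3, -5, -6, -10, 7, 0]
k=4: buf[4] = (-10)-7 = -17 → [3, -5, -6, -10, -17, 0]
k=5: buf[5] = (-17)-0 = -17 → [3, -5, -6, -10, -17, -17]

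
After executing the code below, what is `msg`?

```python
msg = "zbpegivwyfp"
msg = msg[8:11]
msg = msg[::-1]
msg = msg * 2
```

slice [8:11] → 'yfp'
reverse → 'pfy'
repeat ×2 → 'pfypfy'

'pfypfy'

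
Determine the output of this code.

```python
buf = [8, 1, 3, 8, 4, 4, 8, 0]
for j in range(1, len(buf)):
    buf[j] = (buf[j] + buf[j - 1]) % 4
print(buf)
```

j=1: buf[1] = (1+8)%4 = 1 → [8, 1, 3, 8, 4, 4, 8, 0]
j=2: buf[2] = (3+1)%4 = 0 → [8, 1, 0, 8, 4, 4, 8, 0]
j=3: buf[3] = (8+0)%4 = 0 → [8, 1, 0, 0, 4, 4, 8, 0]
j=4: buf[4] = (4+0)%4 = 0 → [8, 1, 0, 0, 0, 4, 8, 0]
j=5: buf[5] = (4+0)%4 = 0 → [8, 1, 0, 0, 0, 0, 8, 0]
j=6: buf[6] = (8+0)%4 = 0 → [8, 1, 0, 0, 0, 0, 0, 0]
j=7: buf[7] = (0+0)%4 = 0 → [8, 1, 0, 0, 0, 0, 0, 0]

[8, 1, 0, 0, 0, 0, 0, 0]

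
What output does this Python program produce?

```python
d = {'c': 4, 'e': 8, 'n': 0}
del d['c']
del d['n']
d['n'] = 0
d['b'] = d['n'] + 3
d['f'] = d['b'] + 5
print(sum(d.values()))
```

19

del 'c' → {'e': 8, 'n': 0}
del 'n' → {'e': 8}
d['n'] = 0 → {'e': 8, 'n': 0}
d['b'] = d['n']+3 = 3 → {'e': 8, 'n': 0, 'b': 3}
d['f'] = d['b']+5 = 8 → {'e': 8, 'n': 0, 'b': 3, 'f': 8}
sum of values = 19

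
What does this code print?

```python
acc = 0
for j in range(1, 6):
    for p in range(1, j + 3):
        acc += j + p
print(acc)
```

165

j=1,p=1: acc = 0+2 = 2
j=1,p=2: acc = 2+3 = 5
j=1,p=3: acc = 5+4 = 9
j=2,p=1: acc = 9+3 = 12
j=2,p=2: acc = 12+4 = 16
j=2,p=3: acc = 16+5 = 21
j=2,p=4: acc = 21+6 = 27
j=3,p=1: acc = 27+4 = 31
j=3,p=2: acc = 31+5 = 36
j=3,p=3: acc = 36+6 = 42
j=3,p=4: acc = 42+7 = 49
j=3,p=5: acc = 49+8 = 57
j=4,p=1: acc = 57+5 = 62
j=4,p=2: acc = 62+6 = 68
j=4,p=3: acc = 68+7 = 75
j=4,p=4: acc = 75+8 = 83
j=4,p=5: acc = 83+9 = 92
j=4,p=6: acc = 92+10 = 102
j=5,p=1: acc = 102+6 = 108
j=5,p=2: acc = 108+7 = 115
j=5,p=3: acc = 115+8 = 123
j=5,p=4: acc = 123+9 = 132
j=5,p=5: acc = 132+10 = 142
j=5,p=6: acc = 142+11 = 153
j=5,p=7: acc = 153+12 = 165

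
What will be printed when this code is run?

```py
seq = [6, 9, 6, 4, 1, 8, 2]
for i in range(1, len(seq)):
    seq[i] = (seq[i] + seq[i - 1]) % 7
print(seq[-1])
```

i=1: seq[1] = (9+6)%7 = 1 → [6, 1, 6, 4, 1, 8, 2]
i=2: seq[2] = (6+1)%7 = 0 → [6, 1, 0, 4, 1, 8, 2]
i=3: seq[3] = (4+0)%7 = 4 → [6, 1, 0, 4, 1, 8, 2]
i=4: seq[4] = (1+4)%7 = 5 → [6, 1, 0, 4, 5, 8, 2]
i=5: seq[5] = (8+5)%7 = 6 → [6, 1, 0, 4, 5, 6, 2]
i=6: seq[6] = (2+6)%7 = 1 → [6, 1, 0, 4, 5, 6, 1]

1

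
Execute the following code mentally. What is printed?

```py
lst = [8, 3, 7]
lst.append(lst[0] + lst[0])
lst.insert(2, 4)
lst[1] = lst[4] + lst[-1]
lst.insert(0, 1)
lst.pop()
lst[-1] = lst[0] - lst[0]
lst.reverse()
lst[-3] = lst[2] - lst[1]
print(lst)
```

[0, 4, 28, 8, 1]

append lst[0]+lst[0] = 8+8 = 16 → [8, 3, 7, 16]
insert 4 at 2 → [8, 3, 4, 7, 16]
lst[1] = lst[4]+lst[-1] = 16+16 = 32 → [8, 32, 4, 7, 16]
insert 1 at 0 → [1, 8, 32, 4, 7, 16]
pop() removes 16 → [1, 8, 32, 4, 7]
lst[-1] = lst[0]-lst[0] = 1-1 = 0 → [1, 8, 32, 4, 0]
reverse → [0, 4, 32, 8, 1]
lst[-3] = lst[2]-lst[1] = 32-4 = 28 → [0, 4, 28, 8, 1]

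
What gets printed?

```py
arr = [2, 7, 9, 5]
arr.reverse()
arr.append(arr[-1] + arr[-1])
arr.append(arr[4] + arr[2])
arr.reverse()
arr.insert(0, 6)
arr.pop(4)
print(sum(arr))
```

37

reverse → [5, 9, 7, 2]
append arr[-1]+arr[-1] = 2+2 = 4 → [5, 9, 7, 2, 4]
append arr[4]+arr[2] = 4+7 = 11 → [5, 9, 7, 2, 4, 11]
reverse → [11, 4, 2, 7, 9, 5]
insert 6 at 0 → [6, 11, 4, 2, 7, 9, 5]
pop(4) removes 7 → [6, 11, 4, 2, 9, 5]
sum = 37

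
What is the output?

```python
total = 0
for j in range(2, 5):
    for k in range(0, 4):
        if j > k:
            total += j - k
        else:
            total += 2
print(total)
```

j=2,k=0: 2>0, total = 0+2 = 2
j=2,k=1: 2>1, total = 2+1 = 3
j=2,k=2: not 2>2, total = 3+2 = 5
j=2,k=3: not 2>3, total = 5+2 = 7
j=3,k=0: 3>0, total = 7+3 = 10
j=3,k=1: 3>1, total = 10+2 = 12
j=3,k=2: 3>2, total = 12+1 = 13
j=3,k=3: not 3>3, total = 13+2 = 15
j=4,k=0: 4>0, total = 15+4 = 19
j=4,k=1: 4>1, total = 19+3 = 22
j=4,k=2: 4>2, total = 22+2 = 24
j=4,k=3: 4>3, total = 24+1 = 25

25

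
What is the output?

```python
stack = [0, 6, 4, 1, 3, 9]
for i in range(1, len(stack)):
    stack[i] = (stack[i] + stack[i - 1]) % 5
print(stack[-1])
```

3

i=1: stack[1] = (6+0)%5 = 1 → [0, 1, 4, 1, 3, 9]
i=2: stack[2] = (4+1)%5 = 0 → [0, 1, 0, 1, 3, 9]
i=3: stack[3] = (1+0)%5 = 1 → [0, 1, 0, 1, 3, 9]
i=4: stack[4] = (3+1)%5 = 4 → [0, 1, 0, 1, 4, 9]
i=5: stack[5] = (9+4)%5 = 3 → [0, 1, 0, 1, 4, 3]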